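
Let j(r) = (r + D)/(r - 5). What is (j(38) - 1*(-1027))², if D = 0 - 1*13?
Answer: 1150295056/1089 ≈ 1.0563e+6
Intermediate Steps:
D = -13 (D = 0 - 13 = -13)
j(r) = (-13 + r)/(-5 + r) (j(r) = (r - 13)/(r - 5) = (-13 + r)/(-5 + r))
(j(38) - 1*(-1027))² = ((-13 + 38)/(-5 + 38) - 1*(-1027))² = (25/33 + 1027)² = (33916/33)² = 1150295056/1089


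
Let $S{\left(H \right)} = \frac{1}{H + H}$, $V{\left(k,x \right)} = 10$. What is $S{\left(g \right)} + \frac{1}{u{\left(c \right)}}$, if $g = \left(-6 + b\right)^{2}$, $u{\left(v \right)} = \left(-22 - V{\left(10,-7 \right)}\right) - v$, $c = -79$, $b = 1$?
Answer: $\frac{97}{2350} \approx 0.041277$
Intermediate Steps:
$u{\left(v \right)} = -32 - v$ ($u{\left(v \right)} = \left(-22 - 10\right) - v = -32 - v$)
$g = 25$ ($g = \left(-6 + 1\right)^{2} = \left(-5\right)^{2} = 25$)
$S{\left(H \right)} = \frac{1}{2 H}$
$S{\left(g \right)} + \frac{1}{u{\left(c \right)}} = \frac{1}{2 \cdot 25} + \frac{1}{-32 - -79} = \frac{1}{2} \cdot \frac{1}{25} + \frac{1}{-32 + 79} = \frac{1}{50} + \frac{1}{47} = \frac{97}{2350}$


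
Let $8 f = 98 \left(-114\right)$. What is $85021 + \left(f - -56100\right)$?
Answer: $\frac{279449}{2} \approx 1.3972 \cdot 10^{5}$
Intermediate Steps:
$f = - \frac{2793}{2}$ ($f = \frac{98 \left(-114\right)}{8} = \frac{1}{8} \left(-11172\right) = - \frac{2793}{2} \approx -1396.5$)
$85021 + \left(f - -56100\right) = 85021 - - \frac{109407}{2} = 85021 + \left(- \frac{2793}{2} + 56100\right) = 85021 + \frac{109407}{2} = \frac{279449}{2}$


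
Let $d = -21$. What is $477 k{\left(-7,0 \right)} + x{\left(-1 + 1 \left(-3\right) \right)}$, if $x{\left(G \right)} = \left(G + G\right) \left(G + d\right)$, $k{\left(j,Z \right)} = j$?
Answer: $-3139$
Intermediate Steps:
$x{\left(G \right)} = 2 G \left(-21 + G\right)$ ($x{\left(G \right)} = \left(G + G\right) \left(G - 21\right) = 2 G \left(-21 + G\right)$)
$477 k{\left(-7,0 \right)} + x{\left(-1 + 1 \left(-3\right) \right)} = 477 \left(-7\right) + 2 \left(-1 + 1 \left(-3\right)\right) \left(-21 + \left(-1 + 1 \left(-3\right)\right)\right) = -3339 + 2 \left(-1 - 3\right) \left(-21 - 4\right) = -3339 + 2 \left(-4\right) \left(-21 - 4\right) = -3339 + 2 \left(-4\right) \left(-25\right) = -3339 + 200 = -3139$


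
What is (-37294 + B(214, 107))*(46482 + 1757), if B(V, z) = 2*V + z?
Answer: -1773217401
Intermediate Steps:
B(V, z) = z + 2*V
(-37294 + B(214, 107))*(46482 + 1757) = (-37294 + (107 + 2*214))*(46482 + 1757) = (-37294 + (107 + 428))*48239 = (-37294 + 535)*48239 = -36759*48239 = -1773217401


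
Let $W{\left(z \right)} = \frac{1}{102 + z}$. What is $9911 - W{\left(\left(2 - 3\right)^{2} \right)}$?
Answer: $\frac{1020832}{103} \approx 9911.0$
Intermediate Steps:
$9911 - W{\left(\left(2 - 3\right)^{2} \right)} = 9911 - \frac{1}{102 + \left(2 - 3\right)^{2}} = 9911 - \frac{1}{102 + \left(-1\right)^{2}} = 9911 - \frac{1}{102 + 1} = 9911 - \frac{1}{103} = \frac{1020832}{103}$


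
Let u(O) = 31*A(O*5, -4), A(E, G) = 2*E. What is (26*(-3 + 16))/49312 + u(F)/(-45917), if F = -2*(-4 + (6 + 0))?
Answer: 38333413/1132129552 ≈ 0.033860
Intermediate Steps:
F = -4 (F = -2*(-4 + 6) = -2*2 = -4)
u(O) = 310*O (u(O) = 31*(2*(O*5)) = 31*(2*(5*O)) = 31*(10*O) = 310*O)
(26*(-3 + 16))/49312 + u(F)/(-45917) = (26*(-3 + 16))/49312 + (310*(-4))/(-45917) = (26*13)*(1/49312) - 1240*(-1/45917) = 338*(1/49312) + 1240/45917 = 169/24656 + 1240/45917 = 38333413/1132129552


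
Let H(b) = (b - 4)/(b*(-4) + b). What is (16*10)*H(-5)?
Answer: -96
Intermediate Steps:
H(b) = -(-4 + b)/(3*b) (H(b) = (-4 + b)/(-4*b + b) = (-4 + b)/((-3*b)) = (-4 + b)*(-1/(3*b)) = -(-4 + b)/(3*b))
(16*10)*H(-5) = (16*10)*((⅓)*(4 - 1*(-5))/(-5)) = 160*((⅓)*(-⅕)*(4 + 5)) = 160*((⅓)*(-⅕)*9) = 160*(-⅗) = -96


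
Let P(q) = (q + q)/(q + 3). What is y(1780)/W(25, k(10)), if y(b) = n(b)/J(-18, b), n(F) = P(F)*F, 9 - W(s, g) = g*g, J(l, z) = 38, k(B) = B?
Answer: -3168400/3082807 ≈ -1.0278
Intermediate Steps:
P(q) = 2*q/(3 + q) (P(q) = (2*q)/(3 + q) = 2*q/(3 + q))
W(s, g) = 9 - g² (W(s, g) = 9 - g*g = 9 - g²)
n(F) = 2*F²/(3 + F) (n(F) = (2*F/(3 + F))*F = 2*F²/(3 + F))
y(b) = b²/(19*(3 + b)) (y(b) = (2*b²/(3 + b))/38 = (2*b²/(3 + b))*(1/38) = b²/(19*(3 + b)))
y(1780)/W(25, k(10)) = ((1/19)*1780²/(3 + 1780))/(9 - 1*10²) = ((1/19)*3168400/1783)/(9 - 1*100) = ((1/19)*3168400*(1/1783))/(9 - 100) = (3168400/33877)/(-91) = (3168400/33877)*(-1/91) = -3168400/3082807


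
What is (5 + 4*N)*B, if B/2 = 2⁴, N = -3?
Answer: -224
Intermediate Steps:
B = 32 (B = 2*2⁴ = 2*16 = 32)
(5 + 4*N)*B = (5 + 4*(-3))*32 = (5 - 12)*32 = -7*32 = -224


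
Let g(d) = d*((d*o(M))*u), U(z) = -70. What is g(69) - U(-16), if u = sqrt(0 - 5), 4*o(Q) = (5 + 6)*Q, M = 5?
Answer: 70 + 261855*I*sqrt(5)/4 ≈ 70.0 + 1.4638e+5*I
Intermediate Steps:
o(Q) = 11*Q/4 (o(Q) = ((5 + 6)*Q)/4 = (11*Q)/4 = 11*Q/4)
u = I*sqrt(5) (u = sqrt(-5) = I*sqrt(5) ≈ 2.2361*I)
g(d) = 55*I*sqrt(5)*d**2/4 (g(d) = d*((d*((11/4)*5))*(I*sqrt(5))) = d*((d*(55/4))*(I*sqrt(5))) = d*((55*d/4)*(I*sqrt(5))) = d*(55*I*d*sqrt(5)/4) = 55*I*sqrt(5)*d**2/4)
g(69) - U(-16) = (55/4)*I*sqrt(5)*69**2 - 1*(-70) = (55/4)*I*sqrt(5)*4761 + 70 = 261855*I*sqrt(5)/4 + 70 = 70 + 261855*I*sqrt(5)/4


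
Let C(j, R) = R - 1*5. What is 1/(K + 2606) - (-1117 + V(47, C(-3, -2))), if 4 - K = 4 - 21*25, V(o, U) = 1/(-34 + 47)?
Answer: 45462133/40703 ≈ 1116.9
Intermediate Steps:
C(j, R) = -5 + R (C(j, R) = R - 5 = -5 + R)
V(o, U) = 1/13
K = 525 (K = 4 - (4 - 21*25) = 4 - (4 - 525) = 4 - 1*(-521) = 4 + 521 = 525)
1/(K + 2606) - (-1117 + V(47, C(-3, -2))) = 1/(525 + 2606) - (-1117 + 1/13) = 1/3131 - 1*(-14520/13) = 1/3131 + 14520/13 = 45462133/40703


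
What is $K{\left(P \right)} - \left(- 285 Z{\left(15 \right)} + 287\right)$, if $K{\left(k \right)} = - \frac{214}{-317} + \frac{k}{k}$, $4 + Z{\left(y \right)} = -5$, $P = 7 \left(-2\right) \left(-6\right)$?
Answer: $- \frac{903553}{317} \approx -2850.3$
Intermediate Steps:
$P = 84$ ($P = \left(-14\right) \left(-6\right) = 84$)
$Z{\left(y \right)} = -9$ ($Z{\left(y \right)} = -4 - 5 = -9$)
$K{\left(k \right)} = \frac{531}{317}$ ($K{\left(k \right)} = \left(-214\right) \left(- \frac{1}{317}\right) + 1 = \frac{214}{317} + 1 = \frac{531}{317}$)
$K{\left(P \right)} - \left(- 285 Z{\left(15 \right)} + 287\right) = \frac{531}{317} - \left(\left(-285\right) \left(-9\right) + 287\right) = \frac{531}{317} - \left(2565 + 287\right) = \frac{531}{317} - 2852 = - \frac{903553}{317}$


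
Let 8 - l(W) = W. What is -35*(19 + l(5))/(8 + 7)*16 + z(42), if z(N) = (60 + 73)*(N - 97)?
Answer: -24409/3 ≈ -8136.3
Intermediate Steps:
l(W) = 8 - W
z(N) = -12901 + 133*N (z(N) = 133*(-97 + N) = -12901 + 133*N)
-35*(19 + l(5))/(8 + 7)*16 + z(42) = -35*(19 + (8 - 1*5))/(8 + 7)*16 + (-12901 + 133*42) = -35*(19 + (8 - 5))/15*16 + (-12901 + 5586) = -35*(19 + 3)/15*16 - 7315 = -770/15*16 - 7315 = -35*22/15*16 - 7315 = -154/3*16 - 7315 = -2464/3 - 7315 = -24409/3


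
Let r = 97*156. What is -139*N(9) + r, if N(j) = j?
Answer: 13881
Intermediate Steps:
r = 15132
-139*N(9) + r = -139*9 + 15132 = -1251 + 15132 = 13881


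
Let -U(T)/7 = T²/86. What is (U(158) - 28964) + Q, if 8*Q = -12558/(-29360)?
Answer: -156526815443/5049920 ≈ -30996.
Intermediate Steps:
Q = 6279/117440 (Q = (-12558/(-29360))/8 = (-12558*(-1/29360))/8 = (⅛)*(6279/14680) = 6279/117440 ≈ 0.053466)
U(T) = -7*T²/86
(U(158) - 28964) + Q = (-7/86*158² - 28964) + 6279/117440 = (-7/86*24964 - 28964) + 6279/117440 = (-87374/43 - 28964) + 6279/117440 = -1332826/43 + 6279/117440 = -156526815443/5049920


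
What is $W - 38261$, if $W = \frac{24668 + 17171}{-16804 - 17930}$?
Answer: $- \frac{189857059}{4962} \approx -38262.0$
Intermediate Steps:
$W = - \frac{5977}{4962}$ ($W = \frac{41839}{-34734} = 41839 \left(- \frac{1}{34734}\right) = - \frac{5977}{4962} \approx -1.2046$)
$W - 38261 = - \frac{5977}{4962} - 38261 = - \frac{189857059}{4962}$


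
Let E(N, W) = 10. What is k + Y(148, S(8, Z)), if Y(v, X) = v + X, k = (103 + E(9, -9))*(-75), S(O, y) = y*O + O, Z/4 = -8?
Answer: -8575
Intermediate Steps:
Z = -32 (Z = 4*(-8) = -32)
S(O, y) = O + O*y (S(O, y) = O*y + O = O + O*y)
k = -8475 (k = (103 + 10)*(-75) = 113*(-75) = -8475)
Y(v, X) = X + v
k + Y(148, S(8, Z)) = -8475 + (8*(1 - 32) + 148) = -8475 + (8*(-31) + 148) = -8475 + (-248 + 148) = -8475 - 100 = -8575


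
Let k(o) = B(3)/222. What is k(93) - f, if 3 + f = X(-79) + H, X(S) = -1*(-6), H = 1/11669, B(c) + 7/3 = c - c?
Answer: -23397011/7771554 ≈ -3.0106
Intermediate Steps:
B(c) = -7/3 (B(c) = -7/3 + (c - c) = -7/3 + 0 = -7/3)
H = 1/11669 ≈ 8.5697e-5
X(S) = 6
k(o) = -7/666 (k(o) = -7/3/222 = -7/3*1/222 = -7/666)
f = 35008/11669 (f = -3 + (6 + 1/11669) = -3 + 70015/11669 = 35008/11669 ≈ 3.0001)
k(93) - f = -7/666 - 1*35008/11669 = -7/666 - 35008/11669 = -23397011/7771554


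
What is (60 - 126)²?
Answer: 4356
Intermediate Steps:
(60 - 126)² = (-66)² = 4356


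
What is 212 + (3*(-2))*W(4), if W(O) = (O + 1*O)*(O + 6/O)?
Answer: -52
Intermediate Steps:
W(O) = 2*O*(O + 6/O) (W(O) = (O + O)*(O + 6/O) = (2*O)*(O + 6/O) = 2*O*(O + 6/O))
212 + (3*(-2))*W(4) = 212 + (3*(-2))*(12 + 2*4²) = 212 - 6*(12 + 2*16) = 212 - 6*(12 + 32) = 212 - 6*44 = 212 - 264 = -52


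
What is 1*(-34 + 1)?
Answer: -33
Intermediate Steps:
1*(-34 + 1) = 1*(-33) = -33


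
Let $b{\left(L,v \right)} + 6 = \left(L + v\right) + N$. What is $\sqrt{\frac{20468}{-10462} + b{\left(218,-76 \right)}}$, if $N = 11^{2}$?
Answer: $\frac{3 \sqrt{775427747}}{5231} \approx 15.97$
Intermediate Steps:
$N = 121$
$b{\left(L,v \right)} = 115 + L + v$ ($b{\left(L,v \right)} = -6 + \left(\left(L + v\right) + 121\right) = -6 + \left(121 + L + v\right) = 115 + L + v$)
$\sqrt{\frac{20468}{-10462} + b{\left(218,-76 \right)}} = \sqrt{\frac{20468}{-10462} + \left(115 + 218 - 76\right)} = \sqrt{20468 \left(- \frac{1}{10462}\right) + 257} = \sqrt{- \frac{10234}{5231} + 257} = \sqrt{\frac{1334133}{5231}} = \frac{3 \sqrt{775427747}}{5231}$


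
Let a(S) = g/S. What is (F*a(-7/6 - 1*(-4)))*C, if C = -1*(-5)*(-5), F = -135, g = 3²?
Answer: 182250/17 ≈ 10721.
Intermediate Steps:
g = 9
a(S) = 9/S
C = -25 (C = 5*(-5) = -25)
(F*a(-7/6 - 1*(-4)))*C = -1215/(-7/6 - 1*(-4))*(-25) = -1215/(-7*⅙ + 4)*(-25) = -1215/(-7/6 + 4)*(-25) = -1215/17/6*(-25) = -1215*6/17*(-25) = -135*54/17*(-25) = -7290/17*(-25) = 182250/17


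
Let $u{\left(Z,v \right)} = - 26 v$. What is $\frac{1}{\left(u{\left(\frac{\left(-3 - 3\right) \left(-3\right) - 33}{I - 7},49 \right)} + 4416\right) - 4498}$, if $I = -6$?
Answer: $- \frac{1}{1356} \approx -0.00073746$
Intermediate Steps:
$\frac{1}{\left(u{\left(\frac{\left(-3 - 3\right) \left(-3\right) - 33}{I - 7},49 \right)} + 4416\right) - 4498} = \frac{1}{\left(\left(-26\right) 49 + 4416\right) - 4498} = \frac{1}{\left(-1274 + 4416\right) - 4498} = \frac{1}{3142 - 4498} = \frac{1}{-1356} = - \frac{1}{1356}$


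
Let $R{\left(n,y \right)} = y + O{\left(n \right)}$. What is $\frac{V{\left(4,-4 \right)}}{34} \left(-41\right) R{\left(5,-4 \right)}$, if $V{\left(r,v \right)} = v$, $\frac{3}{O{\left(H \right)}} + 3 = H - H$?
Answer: $- \frac{410}{17} \approx -24.118$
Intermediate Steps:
$O{\left(H \right)} = -1$ ($O{\left(H \right)} = \frac{3}{-3 + \left(H - H\right)} = \frac{3}{-3 + 0} = \frac{3}{-3} = 3 \left(- \frac{1}{3}\right) = -1$)
$R{\left(n,y \right)} = -1 + y$ ($R{\left(n,y \right)} = y - 1 = -1 + y$)
$\frac{V{\left(4,-4 \right)}}{34} \left(-41\right) R{\left(5,-4 \right)} = - \frac{4}{34} \left(-41\right) \left(-1 - 4\right) = \left(-4\right) \frac{1}{34} \left(-41\right) \left(-5\right) = \left(- \frac{2}{17}\right) \left(-41\right) \left(-5\right) = \frac{82}{17} \left(-5\right) = - \frac{410}{17}$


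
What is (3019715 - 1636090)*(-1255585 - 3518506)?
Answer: -6605551659875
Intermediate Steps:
(3019715 - 1636090)*(-1255585 - 3518506) = 1383625*(-4774091) = -6605551659875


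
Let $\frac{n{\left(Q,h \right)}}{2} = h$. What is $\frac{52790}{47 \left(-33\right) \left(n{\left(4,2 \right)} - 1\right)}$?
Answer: $- \frac{52790}{4653} \approx -11.345$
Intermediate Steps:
$n{\left(Q,h \right)} = 2 h$
$\frac{52790}{47 \left(-33\right) \left(n{\left(4,2 \right)} - 1\right)} = \frac{52790}{47 \left(-33\right) \left(2 \cdot 2 - 1\right)} = \frac{52790}{\left(-1551\right) \left(4 - 1\right)} = \frac{52790}{\left(-1551\right) 3} = \frac{52790}{-4653} = 52790 \left(- \frac{1}{4653}\right) = - \frac{52790}{4653}$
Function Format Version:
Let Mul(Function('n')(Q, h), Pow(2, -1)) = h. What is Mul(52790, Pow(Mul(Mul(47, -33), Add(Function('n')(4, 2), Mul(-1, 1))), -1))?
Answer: Rational(-52790, 4653) ≈ -11.345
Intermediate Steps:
Function('n')(Q, h) = Mul(2, h)
Mul(52790, Pow(Mul(Mul(47, -33), Add(Function('n')(4, 2), Mul(-1, 1))), -1)) = Mul(52790, Pow(Mul(Mul(47, -33), Add(Mul(2, 2), Mul(-1, 1))), -1)) = Mul(52790, Pow(Mul(-1551, Add(4, -1)), -1)) = Mul(52790, Pow(Mul(-1551, 3), -1)) = Mul(52790, Pow(-4653, -1)) = Mul(52790, Rational(-1, 4653)) = Rational(-52790, 4653)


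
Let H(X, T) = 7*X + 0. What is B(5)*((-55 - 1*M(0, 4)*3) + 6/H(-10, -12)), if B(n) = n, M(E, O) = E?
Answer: -1928/7 ≈ -275.43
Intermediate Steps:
H(X, T) = 7*X
B(5)*((-55 - 1*M(0, 4)*3) + 6/H(-10, -12)) = 5*((-55 - 1*0*3) + 6/((7*(-10)))) = 5*((-55 - 0*3) + 6/(-70)) = 5*((-55 - 1*0) + 6*(-1/70)) = 5*((-55 + 0) - 3/35) = 5*(-55 - 3/35) = 5*(-1928/35) = -1928/7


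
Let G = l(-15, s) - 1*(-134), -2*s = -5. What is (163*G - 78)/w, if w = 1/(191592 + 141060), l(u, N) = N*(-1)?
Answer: 7104282438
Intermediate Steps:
s = 5/2 (s = -1/2*(-5) = 5/2 ≈ 2.5000)
l(u, N) = -N
G = 263/2 (G = -1*5/2 - 1*(-134) = -5/2 + 134 = 263/2 ≈ 131.50)
w = 1/332652 ≈ 3.0061e-6
(163*G - 78)/w = (163*(263/2) - 78)/(1/332652) = (42869/2 - 78)*332652 = (42713/2)*332652 = 7104282438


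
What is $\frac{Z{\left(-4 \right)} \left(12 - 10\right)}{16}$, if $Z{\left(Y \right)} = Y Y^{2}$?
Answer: $-8$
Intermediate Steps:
$Z{\left(Y \right)} = Y^{3}$
$\frac{Z{\left(-4 \right)} \left(12 - 10\right)}{16} = \frac{\left(-4\right)^{3} \left(12 - 10\right)}{16} = \left(-64\right) 2 \cdot \frac{1}{16} = \left(-128\right) \frac{1}{16} = -8$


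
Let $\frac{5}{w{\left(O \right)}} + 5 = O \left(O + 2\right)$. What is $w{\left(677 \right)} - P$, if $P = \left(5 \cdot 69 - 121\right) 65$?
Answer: $- \frac{6692911675}{459678} \approx -14560.0$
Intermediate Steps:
$P = 14560$ ($P = \left(345 - 121\right) 65 = 224 \cdot 65 = 14560$)
$w{\left(O \right)} = \frac{5}{-5 + O \left(2 + O\right)}$ ($w{\left(O \right)} = \frac{5}{-5 + O \left(O + 2\right)} = \frac{5}{-5 + O \left(2 + O\right)}$)
$w{\left(677 \right)} - P = \frac{5}{-5 + 677^{2} + 2 \cdot 677} - 14560 = \frac{5}{-5 + 458329 + 1354} - 14560 = \frac{5}{459678} - 14560 = - \frac{6692911675}{459678}$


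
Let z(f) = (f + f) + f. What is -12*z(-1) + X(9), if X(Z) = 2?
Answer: 38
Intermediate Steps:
z(f) = 3*f (z(f) = 2*f + f = 3*f)
-12*z(-1) + X(9) = -36*(-1) + 2 = -12*(-3) + 2 = 36 + 2 = 38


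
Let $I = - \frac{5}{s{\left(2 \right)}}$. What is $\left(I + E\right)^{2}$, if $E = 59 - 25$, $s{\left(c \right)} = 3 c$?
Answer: $\frac{39601}{36} \approx 1100.0$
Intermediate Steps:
$E = 34$ ($E = 59 - 25 = 34$)
$I = - \frac{5}{6}$ ($I = - \frac{5}{3 \cdot 2} = - \frac{5}{6} \approx -0.83333$)
$\left(I + E\right)^{2} = \left(- \frac{5}{6} + 34\right)^{2} = \left(\frac{199}{6}\right)^{2} = \frac{39601}{36}$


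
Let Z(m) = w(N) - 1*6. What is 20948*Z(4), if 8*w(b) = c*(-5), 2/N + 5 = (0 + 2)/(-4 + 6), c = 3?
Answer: -329931/2 ≈ -1.6497e+5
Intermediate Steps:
N = -½ (N = 2/(-5 + (0 + 2)/(-4 + 6)) = 2/(-5 + 2/2) = 2/(-5 + 2*(½)) = 2/(-5 + 1) = 2/(-4) = 2*(-¼) = -½ ≈ -0.50000)
w(b) = -15/8 (w(b) = (3*(-5))/8 = (⅛)*(-15) = -15/8)
Z(m) = -63/8 (Z(m) = -15/8 - 1*6 = -15/8 - 6 = -63/8)
20948*Z(4) = 20948*(-63/8) = -329931/2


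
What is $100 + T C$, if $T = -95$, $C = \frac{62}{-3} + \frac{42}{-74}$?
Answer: $\frac{235015}{111} \approx 2117.3$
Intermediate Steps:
$C = - \frac{2357}{111}$ ($C = 62 \left(- \frac{1}{3}\right) + 42 \left(- \frac{1}{74}\right) = - \frac{62}{3} - \frac{21}{37} = - \frac{2357}{111} \approx -21.234$)
$100 + T C = 100 - - \frac{223915}{111} = 100 + \frac{223915}{111} = \frac{235015}{111}$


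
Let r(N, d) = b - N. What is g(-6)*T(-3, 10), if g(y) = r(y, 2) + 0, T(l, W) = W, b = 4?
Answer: 100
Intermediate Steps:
r(N, d) = 4 - N
g(y) = 4 - y (g(y) = (4 - y) + 0 = 4 - y)
g(-6)*T(-3, 10) = (4 - 1*(-6))*10 = (4 + 6)*10 = 10*10 = 100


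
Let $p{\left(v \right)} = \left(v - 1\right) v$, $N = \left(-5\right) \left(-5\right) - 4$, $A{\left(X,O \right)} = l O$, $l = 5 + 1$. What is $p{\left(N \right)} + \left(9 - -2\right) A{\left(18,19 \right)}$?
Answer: $1674$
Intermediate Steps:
$l = 6$
$A{\left(X,O \right)} = 6 O$
$N = 21$ ($N = 25 - 4 = 21$)
$p{\left(v \right)} = v \left(-1 + v\right)$ ($p{\left(v \right)} = \left(-1 + v\right) v = v \left(-1 + v\right)$)
$p{\left(N \right)} + \left(9 - -2\right) A{\left(18,19 \right)} = 21 \left(-1 + 21\right) + \left(9 - -2\right) 6 \cdot 19 = 21 \cdot 20 + \left(9 + 2\right) 114 = 420 + 11 \cdot 114 = 420 + 1254 = 1674$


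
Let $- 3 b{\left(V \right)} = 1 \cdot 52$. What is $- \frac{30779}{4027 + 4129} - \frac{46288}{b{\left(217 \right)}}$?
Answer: $\frac{282743569}{106028} \approx 2666.7$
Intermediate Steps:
$b{\left(V \right)} = - \frac{52}{3}$ ($b{\left(V \right)} = - \frac{1 \cdot 52}{3} = \left(- \frac{1}{3}\right) 52 = - \frac{52}{3}$)
$- \frac{30779}{4027 + 4129} - \frac{46288}{b{\left(217 \right)}} = - \frac{30779}{4027 + 4129} - \frac{46288}{- \frac{52}{3}} = - \frac{30779}{8156} - - \frac{34716}{13} = \left(-30779\right) \frac{1}{8156} + \frac{34716}{13} = - \frac{30779}{8156} + \frac{34716}{13} = \frac{282743569}{106028}$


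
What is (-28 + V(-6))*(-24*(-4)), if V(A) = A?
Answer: -3264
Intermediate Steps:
(-28 + V(-6))*(-24*(-4)) = (-28 - 6)*(-24*(-4)) = -(-136)*(-24) = -34*96 = -3264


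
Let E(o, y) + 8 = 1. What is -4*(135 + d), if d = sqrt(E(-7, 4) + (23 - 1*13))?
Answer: -540 - 4*sqrt(3) ≈ -546.93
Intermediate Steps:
E(o, y) = -7 (E(o, y) = -8 + 1 = -7)
d = sqrt(3) (d = sqrt(-7 + (23 - 1*13)) = sqrt(-7 + (23 - 13)) = sqrt(-7 + 10) = sqrt(3) ≈ 1.7320)
-4*(135 + d) = -4*(135 + sqrt(3)) = -540 - 4*sqrt(3)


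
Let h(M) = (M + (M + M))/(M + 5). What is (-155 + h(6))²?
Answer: 2845969/121 ≈ 23520.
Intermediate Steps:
h(M) = 3*M/(5 + M) (h(M) = (M + 2*M)/(5 + M) = (3*M)/(5 + M) = 3*M/(5 + M))
(-155 + h(6))² = (-155 + 3*6/(5 + 6))² = (-155 + 3*6/11)² = (-155 + 3*6*(1/11))² = (-155 + 18/11)² = (-1687/11)² = 2845969/121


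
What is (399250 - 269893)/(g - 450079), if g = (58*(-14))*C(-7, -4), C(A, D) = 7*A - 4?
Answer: -14373/45227 ≈ -0.31780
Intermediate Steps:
C(A, D) = -4 + 7*A
g = 43036 (g = (58*(-14))*(-4 + 7*(-7)) = -812*(-4 - 49) = -812*(-53) = 43036)
(399250 - 269893)/(g - 450079) = (399250 - 269893)/(43036 - 450079) = 129357/(-407043) = 129357*(-1/407043) = -14373/45227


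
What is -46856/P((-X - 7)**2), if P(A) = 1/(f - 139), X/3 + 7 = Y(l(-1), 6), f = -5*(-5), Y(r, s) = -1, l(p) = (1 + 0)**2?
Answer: 5341584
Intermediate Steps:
l(p) = 1 (l(p) = 1**2 = 1)
f = 25
X = -24 (X = -21 + 3*(-1) = -21 - 3 = -24)
P(A) = -1/114 (P(A) = 1/(25 - 139) = 1/(-114) = -1/114)
-46856/P((-X - 7)**2) = -46856/(-1/114) = -46856*(-114) = 5341584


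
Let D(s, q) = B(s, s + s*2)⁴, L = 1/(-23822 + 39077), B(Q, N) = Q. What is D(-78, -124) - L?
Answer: 564664679279/15255 ≈ 3.7015e+7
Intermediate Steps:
L = 1/15255 ≈ 6.5552e-5
D(s, q) = s⁴
D(-78, -124) - L = (-78)⁴ - 1*1/15255 = 37015056 - 1/15255 = 564664679279/15255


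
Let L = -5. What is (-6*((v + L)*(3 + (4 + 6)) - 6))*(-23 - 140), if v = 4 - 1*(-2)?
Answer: 6846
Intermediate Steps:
v = 6 (v = 4 + 2 = 6)
(-6*((v + L)*(3 + (4 + 6)) - 6))*(-23 - 140) = (-6*((6 - 5)*(3 + (4 + 6)) - 6))*(-23 - 140) = -6*(1*(3 + 10) - 6)*(-163) = -6*(1*13 - 6)*(-163) = -6*(13 - 6)*(-163) = -6*7*(-163) = -42*(-163) = 6846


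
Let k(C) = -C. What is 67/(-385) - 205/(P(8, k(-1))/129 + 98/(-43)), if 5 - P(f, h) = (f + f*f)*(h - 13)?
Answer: -408794/8855 ≈ -46.165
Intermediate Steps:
P(f, h) = 5 - (-13 + h)*(f + f**2) (P(f, h) = 5 - (f + f*f)*(h - 13) = 5 - (f + f**2)*(-13 + h) = 5 - (-13 + h)*(f + f**2))
67/(-385) - 205/(P(8, k(-1))/129 + 98/(-43)) = 67/(-385) - 205/((5 + 13*8 + 13*8**2 - 1*8*(-1*(-1)) - 1*(-1*(-1))*8**2)/129 + 98/(-43)) = 67*(-1/385) - 205/((5 + 104 + 13*64 - 1*8*1 - 1*1*64)*(1/129) + 98*(-1/43)) = -67/385 - 205/((5 + 104 + 832 - 8 - 64)*(1/129) - 98/43) = -67/385 - 205/(869*(1/129) - 98/43) = -67/385 - 205/(869/129 - 98/43) = -67/385 - 205/575/129 = -67/385 - 205*129/575 = -67/385 - 5289/115 = -408794/8855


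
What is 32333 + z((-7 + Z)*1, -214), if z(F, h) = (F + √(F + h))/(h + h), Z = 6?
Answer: 13838525/428 - I*√215/428 ≈ 32333.0 - 0.034259*I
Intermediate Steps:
z(F, h) = (F + √(F + h))/(2*h) (z(F, h) = (F + √(F + h))/((2*h)) = (F + √(F + h))*(1/(2*h)) = (F + √(F + h))/(2*h))
32333 + z((-7 + Z)*1, -214) = 32333 + (½)*((-7 + 6)*1 + √((-7 + 6)*1 - 214))/(-214) = 32333 + (½)*(-1/214)*(-1*1 + √(-1*1 - 214)) = 32333 + (½)*(-1/214)*(-1 + √(-1 - 214)) = 32333 + (½)*(-1/214)*(-1 + √(-215)) = 32333 + (½)*(-1/214)*(-1 + I*√215) = 32333 + (1/428 - I*√215/428) = 13838525/428 - I*√215/428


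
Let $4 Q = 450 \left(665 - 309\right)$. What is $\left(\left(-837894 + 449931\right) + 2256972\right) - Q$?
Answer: $1828959$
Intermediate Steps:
$Q = 40050$ ($Q = \frac{450 \left(665 - 309\right)}{4} = \frac{450 \cdot 356}{4} = \frac{1}{4} \cdot 160200 = 40050$)
$\left(\left(-837894 + 449931\right) + 2256972\right) - Q = \left(\left(-837894 + 449931\right) + 2256972\right) - 40050 = \left(-387963 + 2256972\right) - 40050 = 1869009 - 40050 = 1828959$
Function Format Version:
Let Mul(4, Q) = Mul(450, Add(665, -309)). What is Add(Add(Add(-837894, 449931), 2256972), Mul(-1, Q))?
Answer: 1828959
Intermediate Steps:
Q = 40050 (Q = Mul(Rational(1, 4), Mul(450, Add(665, -309))) = Mul(Rational(1, 4), Mul(450, 356)) = Mul(Rational(1, 4), 160200) = 40050)
Add(Add(Add(-837894, 449931), 2256972), Mul(-1, Q)) = Add(Add(Add(-837894, 449931), 2256972), Mul(-1, 40050)) = Add(Add(-387963, 2256972), -40050) = Add(1869009, -40050) = 1828959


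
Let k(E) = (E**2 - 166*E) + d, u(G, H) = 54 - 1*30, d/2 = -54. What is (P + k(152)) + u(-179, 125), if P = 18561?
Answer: 16349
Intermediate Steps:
d = -108 (d = 2*(-54) = -108)
u(G, H) = 24 (u(G, H) = 54 - 30 = 24)
k(E) = -108 + E**2 - 166*E (k(E) = (E**2 - 166*E) - 108 = -108 + E**2 - 166*E)
(P + k(152)) + u(-179, 125) = (18561 + (-108 + 152**2 - 166*152)) + 24 = (18561 + (-108 + 23104 - 25232)) + 24 = (18561 - 2236) + 24 = 16325 + 24 = 16349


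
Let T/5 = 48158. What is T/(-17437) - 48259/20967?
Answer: -5890136113/365601579 ≈ -16.111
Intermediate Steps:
T = 240790 (T = 5*48158 = 240790)
T/(-17437) - 48259/20967 = 240790/(-17437) - 48259/20967 = 240790*(-1/17437) - 48259*1/20967 = -240790/17437 - 48259/20967 = -5890136113/365601579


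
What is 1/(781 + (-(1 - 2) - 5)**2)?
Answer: 1/797 ≈ 0.0012547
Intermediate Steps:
1/(781 + (-(1 - 2) - 5)**2) = 1/(781 + (-1*(-1) - 5)**2) = 1/(781 + (1 - 5)**2) = 1/(781 + (-4)**2) = 1/(781 + 16) = 1/797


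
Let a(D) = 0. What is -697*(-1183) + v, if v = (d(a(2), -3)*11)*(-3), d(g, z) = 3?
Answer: 824452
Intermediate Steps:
v = -99 (v = (3*11)*(-3) = 33*(-3) = -99)
-697*(-1183) + v = -697*(-1183) - 99 = 824551 - 99 = 824452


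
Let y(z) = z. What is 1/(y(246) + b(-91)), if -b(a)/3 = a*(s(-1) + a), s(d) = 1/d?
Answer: -1/24870 ≈ -4.0209e-5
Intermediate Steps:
s(d) = 1/d
b(a) = -3*a*(-1 + a) (b(a) = -3*a*(1/(-1) + a) = -3*a*(-1 + a))
1/(y(246) + b(-91)) = 1/(246 + 3*(-91)*(1 - 1*(-91))) = 1/(246 + 3*(-91)*(1 + 91)) = 1/(246 + 3*(-91)*92) = 1/(246 - 25116) = 1/(-24870) = -1/24870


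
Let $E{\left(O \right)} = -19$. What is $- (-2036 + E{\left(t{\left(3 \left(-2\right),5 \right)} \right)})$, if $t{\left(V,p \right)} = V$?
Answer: $2055$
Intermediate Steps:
$- (-2036 + E{\left(t{\left(3 \left(-2\right),5 \right)} \right)}) = - (-2036 - 19) = \left(-1\right) \left(-2055\right) = 2055$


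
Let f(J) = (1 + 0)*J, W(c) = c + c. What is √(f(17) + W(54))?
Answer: 5*√5 ≈ 11.180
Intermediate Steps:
W(c) = 2*c
f(J) = J (f(J) = 1*J = J)
√(f(17) + W(54)) = √(17 + 2*54) = √(17 + 108) = √125 = 5*√5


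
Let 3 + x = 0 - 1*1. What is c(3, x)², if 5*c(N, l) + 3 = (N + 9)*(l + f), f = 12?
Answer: 8649/25 ≈ 345.96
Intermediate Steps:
x = -4 (x = -3 + (0 - 1*1) = -3 + (0 - 1) = -3 - 1 = -4)
c(N, l) = -⅗ + (9 + N)*(12 + l)/5 (c(N, l) = -⅗ + ((N + 9)*(l + 12))/5 = -⅗ + ((9 + N)*(12 + l))/5 = -⅗ + (9 + N)*(12 + l)/5)
c(3, x)² = (21 + (9/5)*(-4) + (12/5)*3 + (⅕)*3*(-4))² = (21 - 36/5 + 36/5 - 12/5)² = (93/5)² = 8649/25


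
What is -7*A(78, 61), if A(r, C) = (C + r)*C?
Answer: -59353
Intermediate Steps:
A(r, C) = C*(C + r)
-7*A(78, 61) = -427*(61 + 78) = -427*139 = -7*8479 = -59353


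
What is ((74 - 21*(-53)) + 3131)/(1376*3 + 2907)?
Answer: 4318/7035 ≈ 0.61379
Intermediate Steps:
((74 - 21*(-53)) + 3131)/(1376*3 + 2907) = ((74 + 1113) + 3131)/(4128 + 2907) = (1187 + 3131)/7035 = 4318*(1/7035) = 4318/7035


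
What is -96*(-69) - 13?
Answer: 6611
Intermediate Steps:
-96*(-69) - 13 = 6624 - 13 = 6611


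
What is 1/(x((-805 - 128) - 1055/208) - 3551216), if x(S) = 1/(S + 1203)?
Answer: -55105/195689757472 ≈ -2.8159e-7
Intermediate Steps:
x(S) = 1/(1203 + S)
1/(x((-805 - 128) - 1055/208) - 3551216) = 1/(1/(1203 + ((-805 - 128) - 1055/208)) - 3551216) = 1/(1/(1203 + (-933 - 1055*1/208)) - 3551216) = 1/(1/(1203 + (-933 - 1055/208)) - 3551216) = 1/(1/(1203 - 195119/208) - 3551216) = 1/(1/(55105/208) - 3551216) = 1/(208/55105 - 3551216) = 1/(-195689757472/55105) = -55105/195689757472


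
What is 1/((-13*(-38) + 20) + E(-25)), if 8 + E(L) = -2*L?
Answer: 1/556 ≈ 0.0017986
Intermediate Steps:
E(L) = -8 - 2*L
1/((-13*(-38) + 20) + E(-25)) = 1/((-13*(-38) + 20) + (-8 - 2*(-25))) = 1/((494 + 20) + (-8 + 50)) = 1/(514 + 42) = 1/556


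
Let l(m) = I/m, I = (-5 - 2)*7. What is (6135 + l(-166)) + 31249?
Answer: 6205793/166 ≈ 37384.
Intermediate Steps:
I = -49 (I = -7*7 = -49)
l(m) = -49/m
(6135 + l(-166)) + 31249 = (6135 - 49/(-166)) + 31249 = (6135 - 49*(-1/166)) + 31249 = (6135 + 49/166) + 31249 = 1018459/166 + 31249 = 6205793/166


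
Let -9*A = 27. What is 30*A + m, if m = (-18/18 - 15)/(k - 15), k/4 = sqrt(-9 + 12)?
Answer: -5230/59 + 64*sqrt(3)/177 ≈ -88.018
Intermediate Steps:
A = -3 (A = -1/9*27 = -3)
k = 4*sqrt(3) (k = 4*sqrt(-9 + 12) = 4*sqrt(3) ≈ 6.9282)
m = -16/(-15 + 4*sqrt(3)) (m = (-18/18 - 15)/(4*sqrt(3) - 15) = (-18*1/18 - 15)/(-15 + 4*sqrt(3)) = (-1 - 15)/(-15 + 4*sqrt(3)) = -16/(-15 + 4*sqrt(3)) ≈ 1.9822)
30*A + m = 30*(-3) + (80/59 + 64*sqrt(3)/177) = -90 + (80/59 + 64*sqrt(3)/177) = -5230/59 + 64*sqrt(3)/177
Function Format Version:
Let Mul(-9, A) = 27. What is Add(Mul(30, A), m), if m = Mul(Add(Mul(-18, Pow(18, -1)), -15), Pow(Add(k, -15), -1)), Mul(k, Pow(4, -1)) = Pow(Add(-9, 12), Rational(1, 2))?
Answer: Add(Rational(-5230, 59), Mul(Rational(64, 177), Pow(3, Rational(1, 2)))) ≈ -88.018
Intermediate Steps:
A = -3 (A = Mul(Rational(-1, 9), 27) = -3)
k = Mul(4, Pow(3, Rational(1, 2))) (k = Mul(4, Pow(Add(-9, 12), Rational(1, 2))) = Mul(4, Pow(3, Rational(1, 2))) ≈ 6.9282)
m = Mul(-16, Pow(Add(-15, Mul(4, Pow(3, Rational(1, 2)))), -1)) (m = Mul(Add(Mul(-18, Pow(18, -1)), -15), Pow(Add(Mul(4, Pow(3, Rational(1, 2))), -15), -1)) = Mul(Add(Mul(-18, Rational(1, 18)), -15), Pow(Add(-15, Mul(4, Pow(3, Rational(1, 2)))), -1)) = Mul(Add(-1, -15), Pow(Add(-15, Mul(4, Pow(3, Rational(1, 2)))), -1)) = Mul(-16, Pow(Add(-15, Mul(4, Pow(3, Rational(1, 2)))), -1)) ≈ 1.9822)
Add(Mul(30, A), m) = Add(Mul(30, -3), Add(Rational(80, 59), Mul(Rational(64, 177), Pow(3, Rational(1, 2))))) = Add(-90, Add(Rational(80, 59), Mul(Rational(64, 177), Pow(3, Rational(1, 2))))) = Add(Rational(-5230, 59), Mul(Rational(64, 177), Pow(3, Rational(1, 2))))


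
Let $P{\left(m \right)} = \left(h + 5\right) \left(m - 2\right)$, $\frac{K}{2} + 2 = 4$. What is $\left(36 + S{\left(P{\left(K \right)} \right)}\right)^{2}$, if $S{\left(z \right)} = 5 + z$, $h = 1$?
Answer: $2809$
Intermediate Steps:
$K = 4$ ($K = -4 + 2 \cdot 4 = -4 + 8 = 4$)
$P{\left(m \right)} = -12 + 6 m$ ($P{\left(m \right)} = \left(1 + 5\right) \left(m - 2\right) = 6 \left(-2 + m\right) = -12 + 6 m$)
$\left(36 + S{\left(P{\left(K \right)} \right)}\right)^{2} = \left(36 + \left(5 + \left(-12 + 6 \cdot 4\right)\right)\right)^{2} = \left(36 + \left(5 + \left(-12 + 24\right)\right)\right)^{2} = \left(36 + \left(5 + 12\right)\right)^{2} = \left(36 + 17\right)^{2} = 53^{2} = 2809$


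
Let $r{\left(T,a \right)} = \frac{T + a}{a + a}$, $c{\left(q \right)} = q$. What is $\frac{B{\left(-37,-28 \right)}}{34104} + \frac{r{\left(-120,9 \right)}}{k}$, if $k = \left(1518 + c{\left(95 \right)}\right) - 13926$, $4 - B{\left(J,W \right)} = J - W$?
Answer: $\frac{17637}{19996312} \approx 0.00088201$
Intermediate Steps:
$r{\left(T,a \right)} = \frac{T + a}{2 a}$
$B{\left(J,W \right)} = 4 + W - J$ ($B{\left(J,W \right)} = 4 - \left(J - W\right) = 4 + W - J$)
$k = -12313$ ($k = \left(1518 + 95\right) - 13926 = 1613 - 13926 = -12313$)
$\frac{B{\left(-37,-28 \right)}}{34104} + \frac{r{\left(-120,9 \right)}}{k} = \frac{4 - 28 - -37}{34104} + \frac{\frac{1}{2} \cdot \frac{1}{9} \left(-120 + 9\right)}{-12313} = \left(4 - 28 + 37\right) \frac{1}{34104} + \frac{1}{2} \cdot \frac{1}{9} \left(-111\right) \left(- \frac{1}{12313}\right) = 13 \cdot \frac{1}{34104} - - \frac{37}{73878} = \frac{13}{34104} + \frac{37}{73878} = \frac{17637}{19996312}$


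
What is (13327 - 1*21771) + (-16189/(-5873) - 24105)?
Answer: -191144088/5873 ≈ -32546.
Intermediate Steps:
(13327 - 1*21771) + (-16189/(-5873) - 24105) = (13327 - 21771) + (-16189*(-1/5873) - 24105) = -8444 + (16189/5873 - 24105) = -8444 - 141552476/5873 = -191144088/5873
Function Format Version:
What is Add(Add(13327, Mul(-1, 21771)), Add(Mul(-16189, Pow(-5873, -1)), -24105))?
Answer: Rational(-191144088, 5873) ≈ -32546.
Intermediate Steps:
Add(Add(13327, Mul(-1, 21771)), Add(Mul(-16189, Pow(-5873, -1)), -24105)) = Add(Add(13327, -21771), Add(Mul(-16189, Rational(-1, 5873)), -24105)) = Add(-8444, Add(Rational(16189, 5873), -24105)) = Add(-8444, Rational(-141552476, 5873)) = Rational(-191144088, 5873)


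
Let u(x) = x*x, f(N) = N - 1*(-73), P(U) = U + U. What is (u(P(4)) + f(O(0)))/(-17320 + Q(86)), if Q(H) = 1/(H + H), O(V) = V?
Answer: -23564/2979039 ≈ -0.0079099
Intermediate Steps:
P(U) = 2*U
f(N) = 73 + N (f(N) = N + 73 = 73 + N)
u(x) = x²
Q(H) = 1/(2*H)
(u(P(4)) + f(O(0)))/(-17320 + Q(86)) = ((2*4)² + (73 + 0))/(-17320 + (½)/86) = (8² + 73)/(-17320 + (½)*(1/86)) = (64 + 73)/(-17320 + 1/172) = 137/(-2979039/172) = 137*(-172/2979039) = -23564/2979039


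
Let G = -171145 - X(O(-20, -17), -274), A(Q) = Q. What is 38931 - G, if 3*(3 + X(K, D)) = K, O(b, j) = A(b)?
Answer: 630199/3 ≈ 2.1007e+5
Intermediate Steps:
O(b, j) = b
X(K, D) = -3 + K/3
G = -513406/3 (G = -171145 - (-3 + (⅓)*(-20)) = -171145 - (-3 - 20/3) = -171145 - 1*(-29/3) = -171145 + 29/3 = -513406/3 ≈ -1.7114e+5)
38931 - G = 38931 - 1*(-513406/3) = 38931 + 513406/3 = 630199/3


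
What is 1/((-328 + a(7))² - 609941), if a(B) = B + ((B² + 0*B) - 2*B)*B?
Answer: -1/604165 ≈ -1.6552e-6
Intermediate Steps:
a(B) = B + B*(B² - 2*B) (a(B) = B + ((B² + 0) - 2*B)*B = B + (B² - 2*B)*B = B + B*(B² - 2*B))
1/((-328 + a(7))² - 609941) = 1/((-328 + 7*(1 + 7² - 2*7))² - 609941) = 1/((-328 + 7*(1 + 49 - 14))² - 609941) = 1/((-328 + 7*36)² - 609941) = 1/((-328 + 252)² - 609941) = 1/((-76)² - 609941) = 1/(5776 - 609941) = 1/(-604165) = -1/604165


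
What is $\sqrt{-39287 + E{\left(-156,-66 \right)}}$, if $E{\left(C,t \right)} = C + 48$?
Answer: $i \sqrt{39395} \approx 198.48 i$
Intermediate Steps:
$E{\left(C,t \right)} = 48 + C$
$\sqrt{-39287 + E{\left(-156,-66 \right)}} = \sqrt{-39287 + \left(48 - 156\right)} = \sqrt{-39287 - 108} = \sqrt{-39395} = i \sqrt{39395}$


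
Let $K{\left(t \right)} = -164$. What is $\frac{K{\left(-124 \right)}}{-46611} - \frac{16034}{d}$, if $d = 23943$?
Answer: $- \frac{247811374}{372002391} \approx -0.66615$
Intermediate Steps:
$\frac{K{\left(-124 \right)}}{-46611} - \frac{16034}{d} = - \frac{164}{-46611} - \frac{16034}{23943} = \left(-164\right) \left(- \frac{1}{46611}\right) - \frac{16034}{23943} = \frac{164}{46611} - \frac{16034}{23943} = - \frac{247811374}{372002391}$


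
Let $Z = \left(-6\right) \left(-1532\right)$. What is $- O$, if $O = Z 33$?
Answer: $-303336$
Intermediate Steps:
$Z = 9192$
$O = 303336$ ($O = 9192 \cdot 33 = 303336$)
$- O = \left(-1\right) 303336 = -303336$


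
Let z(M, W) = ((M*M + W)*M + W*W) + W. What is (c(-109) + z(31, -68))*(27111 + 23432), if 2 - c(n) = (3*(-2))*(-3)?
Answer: 1628647089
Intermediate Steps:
c(n) = -16 (c(n) = 2 - 3*(-2)*(-3) = 2 - (-6)*(-3) = 2 - 1*18 = 2 - 18 = -16)
z(M, W) = W + W² + M*(W + M²) (z(M, W) = ((M² + W)*M + W²) + W = ((W + M²)*M + W²) + W = (M*(W + M²) + W²) + W = (W² + M*(W + M²)) + W = W + W² + M*(W + M²))
(c(-109) + z(31, -68))*(27111 + 23432) = (-16 + (-68 + 31³ + (-68)² + 31*(-68)))*(27111 + 23432) = (-16 + (-68 + 29791 + 4624 - 2108))*50543 = (-16 + 32239)*50543 = 32223*50543 = 1628647089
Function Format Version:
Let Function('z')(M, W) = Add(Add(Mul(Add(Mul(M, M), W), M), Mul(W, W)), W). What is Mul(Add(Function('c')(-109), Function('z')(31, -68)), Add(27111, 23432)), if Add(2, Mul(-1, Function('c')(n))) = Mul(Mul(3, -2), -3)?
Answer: 1628647089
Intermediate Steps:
Function('c')(n) = -16 (Function('c')(n) = Add(2, Mul(-1, Mul(Mul(3, -2), -3))) = Add(2, Mul(-1, Mul(-6, -3))) = Add(2, Mul(-1, 18)) = Add(2, -18) = -16)
Function('z')(M, W) = Add(W, Pow(W, 2), Mul(M, Add(W, Pow(M, 2)))) (Function('z')(M, W) = Add(Add(Mul(Add(Pow(M, 2), W), M), Pow(W, 2)), W) = Add(Add(Mul(Add(W, Pow(M, 2)), M), Pow(W, 2)), W) = Add(Add(Mul(M, Add(W, Pow(M, 2))), Pow(W, 2)), W) = Add(Add(Pow(W, 2), Mul(M, Add(W, Pow(M, 2)))), W) = Add(W, Pow(W, 2), Mul(M, Add(W, Pow(M, 2)))))
Mul(Add(Function('c')(-109), Function('z')(31, -68)), Add(27111, 23432)) = Mul(Add(-16, Add(-68, Pow(31, 3), Pow(-68, 2), Mul(31, -68))), Add(27111, 23432)) = Mul(Add(-16, Add(-68, 29791, 4624, -2108)), 50543) = Mul(Add(-16, 32239), 50543) = Mul(32223, 50543) = 1628647089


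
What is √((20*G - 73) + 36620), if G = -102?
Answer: √34507 ≈ 185.76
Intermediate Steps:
√((20*G - 73) + 36620) = √((20*(-102) - 73) + 36620) = √((-2040 - 73) + 36620) = √(-2113 + 36620) = √34507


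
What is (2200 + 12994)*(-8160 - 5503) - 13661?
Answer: -207609283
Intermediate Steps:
(2200 + 12994)*(-8160 - 5503) - 13661 = 15194*(-13663) - 13661 = -207595622 - 13661 = -207609283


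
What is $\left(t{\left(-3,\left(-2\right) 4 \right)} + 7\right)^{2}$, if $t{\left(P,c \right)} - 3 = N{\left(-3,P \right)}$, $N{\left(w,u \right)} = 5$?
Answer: $225$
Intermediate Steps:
$t{\left(P,c \right)} = 8$ ($t{\left(P,c \right)} = 3 + 5 = 8$)
$\left(t{\left(-3,\left(-2\right) 4 \right)} + 7\right)^{2} = \left(8 + 7\right)^{2} = 15^{2} = 225$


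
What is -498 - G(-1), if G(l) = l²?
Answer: -499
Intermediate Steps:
-498 - G(-1) = -498 - 1*(-1)² = -498 - 1*1 = -498 - 1 = -499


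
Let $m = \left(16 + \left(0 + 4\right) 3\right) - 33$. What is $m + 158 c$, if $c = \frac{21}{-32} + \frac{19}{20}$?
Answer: $\frac{3313}{80} \approx 41.412$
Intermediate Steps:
$c = \frac{47}{160}$ ($c = 21 \left(- \frac{1}{32}\right) + 19 \cdot \frac{1}{20} = - \frac{21}{32} + \frac{19}{20} = \frac{47}{160} \approx 0.29375$)
$m = -5$ ($m = \left(16 + 4 \cdot 3\right) - 33 = \left(16 + 12\right) - 33 = 28 - 33 = -5$)
$m + 158 c = -5 + 158 \cdot \frac{47}{160} = -5 + \frac{3713}{80} = \frac{3313}{80}$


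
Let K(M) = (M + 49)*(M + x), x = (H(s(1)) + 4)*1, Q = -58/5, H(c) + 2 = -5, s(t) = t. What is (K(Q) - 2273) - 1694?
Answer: -112826/25 ≈ -4513.0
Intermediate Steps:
H(c) = -7 (H(c) = -2 - 5 = -7)
Q = -58/5 (Q = -58*1/5 = -58/5 ≈ -11.600)
x = -3 (x = (-7 + 4)*1 = -3*1 = -3)
K(M) = (-3 + M)*(49 + M) (K(M) = (M + 49)*(M - 3) = (49 + M)*(-3 + M) = (-3 + M)*(49 + M))
(K(Q) - 2273) - 1694 = ((-147 + (-58/5)**2 + 46*(-58/5)) - 2273) - 1694 = ((-147 + 3364/25 - 2668/5) - 2273) - 1694 = (-13651/25 - 2273) - 1694 = -70476/25 - 1694 = -112826/25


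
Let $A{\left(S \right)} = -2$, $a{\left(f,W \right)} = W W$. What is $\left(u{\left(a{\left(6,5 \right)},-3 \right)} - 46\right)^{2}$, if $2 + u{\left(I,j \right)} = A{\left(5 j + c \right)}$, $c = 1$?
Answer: $2500$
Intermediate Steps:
$a{\left(f,W \right)} = W^{2}$
$u{\left(I,j \right)} = -4$ ($u{\left(I,j \right)} = -2 - 2 = -4$)
$\left(u{\left(a{\left(6,5 \right)},-3 \right)} - 46\right)^{2} = \left(-4 - 46\right)^{2} = \left(-50\right)^{2} = 2500$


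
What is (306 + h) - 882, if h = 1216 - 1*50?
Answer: 590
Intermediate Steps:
h = 1166 (h = 1216 - 50 = 1166)
(306 + h) - 882 = (306 + 1166) - 882 = 1472 - 882 = 590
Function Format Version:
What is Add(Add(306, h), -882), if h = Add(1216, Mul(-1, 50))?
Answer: 590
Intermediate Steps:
h = 1166 (h = Add(1216, -50) = 1166)
Add(Add(306, h), -882) = Add(Add(306, 1166), -882) = Add(1472, -882) = 590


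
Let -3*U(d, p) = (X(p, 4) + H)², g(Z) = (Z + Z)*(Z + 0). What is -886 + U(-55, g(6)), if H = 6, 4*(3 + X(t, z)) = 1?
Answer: -42697/48 ≈ -889.52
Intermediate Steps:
X(t, z) = -11/4 (X(t, z) = -3 + (¼)*1 = -3 + ¼ = -11/4)
g(Z) = 2*Z² (g(Z) = (2*Z)*Z = 2*Z²)
U(d, p) = -169/48 (U(d, p) = -(-11/4 + 6)²/3 = -(13/4)²/3 = -⅓*169/16 = -169/48)
-886 + U(-55, g(6)) = -886 - 169/48 = -42697/48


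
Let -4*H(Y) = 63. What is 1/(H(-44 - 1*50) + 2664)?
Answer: 4/10593 ≈ 0.00037761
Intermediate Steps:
H(Y) = -63/4 (H(Y) = -¼*63 = -63/4)
1/(H(-44 - 1*50) + 2664) = 1/(-63/4 + 2664) = 1/(10593/4) = 4/10593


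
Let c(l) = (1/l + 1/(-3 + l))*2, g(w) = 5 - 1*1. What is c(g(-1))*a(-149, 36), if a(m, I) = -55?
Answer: -275/2 ≈ -137.50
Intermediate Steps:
g(w) = 4 (g(w) = 5 - 1 = 4)
c(l) = 2/l + 2/(-3 + l)
c(g(-1))*a(-149, 36) = (2*(-3 + 2*4)/(4*(-3 + 4)))*(-55) = (2*(¼)*(-3 + 8)/1)*(-55) = (2*(¼)*1*5)*(-55) = (5/2)*(-55) = -275/2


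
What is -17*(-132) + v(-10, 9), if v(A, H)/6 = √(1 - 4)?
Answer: 2244 + 6*I*√3 ≈ 2244.0 + 10.392*I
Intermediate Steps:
v(A, H) = 6*I*√3 (v(A, H) = 6*√(1 - 4) = 6*√(-3) = 6*(I*√3) = 6*I*√3)
-17*(-132) + v(-10, 9) = -17*(-132) + 6*I*√3 = 2244 + 6*I*√3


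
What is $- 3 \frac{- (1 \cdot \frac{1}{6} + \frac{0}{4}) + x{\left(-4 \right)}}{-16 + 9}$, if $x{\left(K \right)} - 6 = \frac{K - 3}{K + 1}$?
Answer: $\frac{7}{2} \approx 3.5$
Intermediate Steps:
$x{\left(K \right)} = 6 + \frac{-3 + K}{1 + K}$ ($x{\left(K \right)} = 6 + \frac{K - 3}{K + 1} = 6 + \frac{-3 + K}{1 + K}$)
$- 3 \frac{- (1 \cdot \frac{1}{6} + \frac{0}{4}) + x{\left(-4 \right)}}{-16 + 9} = - 3 \frac{- (1 \cdot \frac{1}{6} + \frac{0}{4}) + \frac{3 + 7 \left(-4\right)}{1 - 4}}{-16 + 9} = - 3 \frac{- (1 \cdot \frac{1}{6} + 0 \cdot \frac{1}{4}) + \frac{3 - 28}{-3}}{-7} = - 3 \left(- (\frac{1}{6} + 0) - - \frac{25}{3}\right) \left(- \frac{1}{7}\right) = - 3 \left(\left(-1\right) \frac{1}{6} + \frac{25}{3}\right) \left(- \frac{1}{7}\right) = - 3 \left(- \frac{1}{6} + \frac{25}{3}\right) \left(- \frac{1}{7}\right) = - 3 \cdot \frac{49}{6} \left(- \frac{1}{7}\right) = \left(-3\right) \left(- \frac{7}{6}\right) = \frac{7}{2}$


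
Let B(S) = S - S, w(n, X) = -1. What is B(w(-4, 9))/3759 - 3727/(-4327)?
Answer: 3727/4327 ≈ 0.86134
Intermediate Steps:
B(S) = 0
B(w(-4, 9))/3759 - 3727/(-4327) = 0/3759 - 3727/(-4327) = 0*(1/3759) - 3727*(-1/4327) = 0 + 3727/4327 = 3727/4327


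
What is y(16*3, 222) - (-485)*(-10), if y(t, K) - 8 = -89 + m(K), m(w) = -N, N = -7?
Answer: -4924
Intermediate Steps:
m(w) = 7 (m(w) = -1*(-7) = 7)
y(t, K) = -74 (y(t, K) = 8 + (-89 + 7) = 8 - 82 = -74)
y(16*3, 222) - (-485)*(-10) = -74 - (-485)*(-10) = -74 - 1*4850 = -74 - 4850 = -4924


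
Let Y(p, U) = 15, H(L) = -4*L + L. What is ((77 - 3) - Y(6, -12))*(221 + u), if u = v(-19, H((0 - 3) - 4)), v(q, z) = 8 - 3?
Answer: 13334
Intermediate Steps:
H(L) = -3*L
v(q, z) = 5
u = 5
((77 - 3) - Y(6, -12))*(221 + u) = ((77 - 3) - 1*15)*(221 + 5) = (74 - 15)*226 = 59*226 = 13334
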